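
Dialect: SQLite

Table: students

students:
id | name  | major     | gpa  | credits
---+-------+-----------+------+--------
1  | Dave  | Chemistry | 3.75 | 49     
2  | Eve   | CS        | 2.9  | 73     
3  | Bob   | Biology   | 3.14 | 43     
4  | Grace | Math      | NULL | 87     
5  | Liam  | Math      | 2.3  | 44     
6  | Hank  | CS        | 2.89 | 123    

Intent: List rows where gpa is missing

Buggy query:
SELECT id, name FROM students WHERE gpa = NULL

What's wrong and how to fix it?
Bug: '= NULL' is always unknown in SQL three-valued logic, so no rows match

Fix: Use IS NULL to test for NULL

Corrected query:
SELECT id, name FROM students WHERE gpa IS NULL

Result:
id | name 
---+------
4  | Grace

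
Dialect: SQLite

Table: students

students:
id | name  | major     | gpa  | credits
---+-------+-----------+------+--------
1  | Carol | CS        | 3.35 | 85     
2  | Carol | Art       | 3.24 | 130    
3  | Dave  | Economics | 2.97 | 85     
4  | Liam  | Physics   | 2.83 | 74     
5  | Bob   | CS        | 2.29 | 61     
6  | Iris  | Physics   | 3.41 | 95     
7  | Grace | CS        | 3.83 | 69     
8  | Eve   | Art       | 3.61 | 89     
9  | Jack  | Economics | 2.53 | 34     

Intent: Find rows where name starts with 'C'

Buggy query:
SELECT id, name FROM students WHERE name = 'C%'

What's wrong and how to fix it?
Bug: Wildcards only work with LIKE; '=' treats '%' as a literal character

Fix: Use LIKE for wildcard pattern matching

Corrected query:
SELECT id, name FROM students WHERE name LIKE 'C%'

Result:
id | name 
---+------
1  | Carol
2  | Carol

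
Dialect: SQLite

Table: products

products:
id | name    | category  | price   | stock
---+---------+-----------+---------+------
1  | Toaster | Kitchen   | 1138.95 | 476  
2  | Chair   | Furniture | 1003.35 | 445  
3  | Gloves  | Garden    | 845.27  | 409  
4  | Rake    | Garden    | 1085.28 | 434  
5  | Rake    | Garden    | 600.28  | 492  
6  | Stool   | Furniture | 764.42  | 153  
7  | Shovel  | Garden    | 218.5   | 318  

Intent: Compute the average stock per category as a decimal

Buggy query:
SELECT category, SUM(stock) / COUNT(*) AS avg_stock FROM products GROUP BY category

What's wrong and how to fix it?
Bug: SUM(stock) and COUNT(*) are both integers; the division truncates the fractional part

Fix: Multiply by 1.0 (or CAST to REAL) to force floating-point division

Corrected query:
SELECT category, SUM(stock) * 1.0 / COUNT(*) AS avg_stock FROM products GROUP BY category

Result:
category  | avg_stock
----------+----------
Furniture | 299      
Garden    | 413.25   
Kitchen   | 476      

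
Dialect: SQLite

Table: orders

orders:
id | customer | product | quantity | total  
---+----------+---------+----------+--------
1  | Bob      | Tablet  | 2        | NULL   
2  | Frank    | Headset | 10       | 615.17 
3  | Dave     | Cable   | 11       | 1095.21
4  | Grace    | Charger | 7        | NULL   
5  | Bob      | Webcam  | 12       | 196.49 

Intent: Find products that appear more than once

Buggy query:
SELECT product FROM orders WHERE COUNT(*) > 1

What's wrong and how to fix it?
Bug: WHERE can't reference COUNT(*); aggregates are computed after WHERE

Fix: GROUP BY product, then filter groups with HAVING COUNT(*) > 1

Corrected query:
SELECT product FROM orders GROUP BY product HAVING COUNT(*) > 1

Result:
(no rows)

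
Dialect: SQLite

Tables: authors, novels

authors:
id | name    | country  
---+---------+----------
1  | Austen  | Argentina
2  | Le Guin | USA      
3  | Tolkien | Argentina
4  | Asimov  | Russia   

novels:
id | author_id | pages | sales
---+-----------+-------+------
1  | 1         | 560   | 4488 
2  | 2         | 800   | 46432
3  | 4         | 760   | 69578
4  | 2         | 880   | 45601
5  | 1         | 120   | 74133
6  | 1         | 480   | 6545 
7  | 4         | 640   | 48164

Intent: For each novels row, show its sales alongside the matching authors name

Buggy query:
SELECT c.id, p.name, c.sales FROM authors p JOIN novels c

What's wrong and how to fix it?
Bug: Missing join condition: each novels row is matched to all authors rows instead of just its own

Fix: Specify the join condition linking the foreign key to the parent id

Corrected query:
SELECT c.id, p.name, c.sales FROM authors p JOIN novels c ON c.author_id = p.id

Result:
id | name    | sales
---+---------+------
1  | Austen  | 4488 
2  | Le Guin | 46432
3  | Asimov  | 69578
4  | Le Guin | 45601
5  | Austen  | 74133
6  | Austen  | 6545 
7  | Asimov  | 48164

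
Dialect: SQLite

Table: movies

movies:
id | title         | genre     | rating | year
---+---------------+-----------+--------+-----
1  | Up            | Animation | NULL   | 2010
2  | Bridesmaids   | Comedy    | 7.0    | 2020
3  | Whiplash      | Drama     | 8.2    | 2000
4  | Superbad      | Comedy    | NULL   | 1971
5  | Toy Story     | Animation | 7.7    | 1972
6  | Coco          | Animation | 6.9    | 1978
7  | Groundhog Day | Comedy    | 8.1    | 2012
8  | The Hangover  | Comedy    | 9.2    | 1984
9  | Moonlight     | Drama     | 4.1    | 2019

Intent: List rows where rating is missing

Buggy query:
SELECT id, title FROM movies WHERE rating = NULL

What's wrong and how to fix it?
Bug: Comparing to NULL with '=' never matches; NULL = NULL is unknown, not true

Fix: Replace '= NULL' with 'IS NULL'

Corrected query:
SELECT id, title FROM movies WHERE rating IS NULL

Result:
id | title   
---+---------
1  | Up      
4  | Superbad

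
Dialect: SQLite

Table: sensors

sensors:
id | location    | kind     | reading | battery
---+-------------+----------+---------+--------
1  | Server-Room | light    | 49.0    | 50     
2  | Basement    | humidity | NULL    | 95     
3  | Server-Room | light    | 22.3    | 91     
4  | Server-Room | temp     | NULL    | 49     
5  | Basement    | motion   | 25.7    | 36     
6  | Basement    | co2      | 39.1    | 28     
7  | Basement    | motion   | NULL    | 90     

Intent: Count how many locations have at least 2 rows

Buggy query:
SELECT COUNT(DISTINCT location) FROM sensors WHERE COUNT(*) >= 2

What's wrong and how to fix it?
Bug: COUNT(*) cannot appear in WHERE; the per-group count doesn't exist yet

Fix: Group first with HAVING COUNT(*) >= 2, then COUNT the resulting groups

Corrected query:
SELECT COUNT(*) FROM (SELECT location FROM sensors GROUP BY location HAVING COUNT(*) >= 2)

Result:
COUNT(*)
--------
2       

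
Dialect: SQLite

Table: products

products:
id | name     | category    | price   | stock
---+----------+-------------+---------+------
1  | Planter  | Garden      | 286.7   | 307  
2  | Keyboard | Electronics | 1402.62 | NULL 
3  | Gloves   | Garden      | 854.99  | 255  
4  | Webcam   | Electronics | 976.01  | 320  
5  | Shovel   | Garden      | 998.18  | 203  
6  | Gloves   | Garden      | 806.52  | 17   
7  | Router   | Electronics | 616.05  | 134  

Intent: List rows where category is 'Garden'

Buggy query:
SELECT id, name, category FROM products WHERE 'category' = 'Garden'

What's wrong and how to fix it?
Bug: 'category' in single quotes is a string literal, not the column; the comparison is literal-vs-literal and never true

Fix: Reference the column as category without single quotes

Corrected query:
SELECT id, name, category FROM products WHERE category = 'Garden'

Result:
id | name    | category
---+---------+---------
1  | Planter | Garden  
3  | Gloves  | Garden  
5  | Shovel  | Garden  
6  | Gloves  | Garden  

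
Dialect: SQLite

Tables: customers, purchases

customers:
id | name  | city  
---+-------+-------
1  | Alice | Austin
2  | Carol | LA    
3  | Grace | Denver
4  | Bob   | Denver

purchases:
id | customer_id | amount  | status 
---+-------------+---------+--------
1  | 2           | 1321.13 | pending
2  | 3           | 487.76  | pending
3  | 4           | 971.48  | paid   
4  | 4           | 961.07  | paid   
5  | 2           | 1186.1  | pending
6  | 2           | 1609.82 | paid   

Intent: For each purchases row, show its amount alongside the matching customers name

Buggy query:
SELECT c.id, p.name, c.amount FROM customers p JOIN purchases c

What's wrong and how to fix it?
Bug: Missing join condition: each purchases row is matched to all customers rows instead of just its own

Fix: Specify the join condition linking the foreign key to the parent id

Corrected query:
SELECT c.id, p.name, c.amount FROM customers p JOIN purchases c ON c.customer_id = p.id

Result:
id | name  | amount 
---+-------+--------
1  | Carol | 1321.13
2  | Grace | 487.76 
3  | Bob   | 971.48 
4  | Bob   | 961.07 
5  | Carol | 1186.1 
6  | Carol | 1609.82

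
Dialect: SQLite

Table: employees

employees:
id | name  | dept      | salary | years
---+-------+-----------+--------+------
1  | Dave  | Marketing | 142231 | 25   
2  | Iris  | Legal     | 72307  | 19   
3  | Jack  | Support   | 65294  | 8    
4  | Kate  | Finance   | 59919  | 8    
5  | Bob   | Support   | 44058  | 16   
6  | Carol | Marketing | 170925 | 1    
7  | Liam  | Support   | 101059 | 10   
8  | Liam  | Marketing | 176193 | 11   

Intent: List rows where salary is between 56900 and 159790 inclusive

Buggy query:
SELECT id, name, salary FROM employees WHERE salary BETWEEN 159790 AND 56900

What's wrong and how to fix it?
Bug: The bounds are reversed; BETWEEN a AND b requires a <= b to match anything

Fix: Swap the bounds so the smaller value comes first

Corrected query:
SELECT id, name, salary FROM employees WHERE salary BETWEEN 56900 AND 159790

Result:
id | name | salary
---+------+-------
1  | Dave | 142231
2  | Iris | 72307 
3  | Jack | 65294 
4  | Kate | 59919 
7  | Liam | 101059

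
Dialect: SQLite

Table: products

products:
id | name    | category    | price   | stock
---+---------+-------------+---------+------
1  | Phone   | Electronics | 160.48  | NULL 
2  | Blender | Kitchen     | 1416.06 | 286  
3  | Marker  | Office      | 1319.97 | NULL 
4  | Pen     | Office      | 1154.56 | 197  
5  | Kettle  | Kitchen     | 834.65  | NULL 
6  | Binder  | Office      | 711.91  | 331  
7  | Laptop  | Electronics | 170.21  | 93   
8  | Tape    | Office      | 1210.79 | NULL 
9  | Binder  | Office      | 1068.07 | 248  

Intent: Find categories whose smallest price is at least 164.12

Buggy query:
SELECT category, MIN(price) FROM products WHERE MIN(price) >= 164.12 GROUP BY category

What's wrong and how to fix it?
Bug: MIN() in WHERE is a misuse of aggregate

Fix: Replace WHERE with HAVING after the GROUP BY

Corrected query:
SELECT category, MIN(price) FROM products GROUP BY category HAVING MIN(price) >= 164.12

Result:
category | MIN(price)
---------+-----------
Kitchen  | 834.65    
Office   | 711.91    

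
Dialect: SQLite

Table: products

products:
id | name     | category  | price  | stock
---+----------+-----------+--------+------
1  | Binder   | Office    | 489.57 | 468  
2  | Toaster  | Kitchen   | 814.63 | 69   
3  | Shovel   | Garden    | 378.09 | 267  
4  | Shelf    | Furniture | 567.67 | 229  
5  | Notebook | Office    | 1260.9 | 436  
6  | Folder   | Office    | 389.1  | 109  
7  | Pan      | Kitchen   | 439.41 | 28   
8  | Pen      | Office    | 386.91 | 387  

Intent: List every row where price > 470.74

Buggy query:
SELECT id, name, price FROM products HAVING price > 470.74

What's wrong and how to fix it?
Bug: This is a non-aggregate query (no GROUP BY, no aggregates), so in SQLite the HAVING clause is invalid here; a row-level condition belongs in WHERE

Fix: Use WHERE for row-level filtering

Corrected query:
SELECT id, name, price FROM products WHERE price > 470.74

Result:
id | name     | price 
---+----------+-------
1  | Binder   | 489.57
2  | Toaster  | 814.63
4  | Shelf    | 567.67
5  | Notebook | 1260.9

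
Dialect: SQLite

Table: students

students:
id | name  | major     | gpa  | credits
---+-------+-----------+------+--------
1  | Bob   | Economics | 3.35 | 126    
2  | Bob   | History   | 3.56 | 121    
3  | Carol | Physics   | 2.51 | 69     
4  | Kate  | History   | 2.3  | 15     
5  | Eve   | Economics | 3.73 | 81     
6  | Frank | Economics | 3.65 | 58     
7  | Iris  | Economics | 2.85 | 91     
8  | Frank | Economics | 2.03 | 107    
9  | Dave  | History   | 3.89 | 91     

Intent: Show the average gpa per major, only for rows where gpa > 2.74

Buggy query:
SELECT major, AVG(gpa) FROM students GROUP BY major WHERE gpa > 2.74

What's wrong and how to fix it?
Bug: Row-level WHERE must come before GROUP BY in the clause order

Fix: Move the WHERE clause before GROUP BY

Corrected query:
SELECT major, AVG(gpa) FROM students WHERE gpa > 2.74 GROUP BY major

Result:
major     | AVG(gpa)
----------+---------
Economics | 3.395   
History   | 3.725   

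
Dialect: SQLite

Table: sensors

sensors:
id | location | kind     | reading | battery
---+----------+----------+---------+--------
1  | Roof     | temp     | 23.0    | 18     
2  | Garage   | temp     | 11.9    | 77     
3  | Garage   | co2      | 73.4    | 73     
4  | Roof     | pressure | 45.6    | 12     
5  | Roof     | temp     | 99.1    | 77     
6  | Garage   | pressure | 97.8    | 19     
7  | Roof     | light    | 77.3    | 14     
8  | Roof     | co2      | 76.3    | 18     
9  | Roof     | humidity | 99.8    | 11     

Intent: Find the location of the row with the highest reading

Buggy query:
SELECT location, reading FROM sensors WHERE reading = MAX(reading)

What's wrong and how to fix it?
Bug: MAX(reading) is an aggregate and cannot be used directly in WHERE

Fix: Use a subquery: WHERE reading = (SELECT MAX(reading) FROM sensors)

Corrected query:
SELECT location, reading FROM sensors WHERE reading = (SELECT MAX(reading) FROM sensors)

Result:
location | reading
---------+--------
Roof     | 99.8   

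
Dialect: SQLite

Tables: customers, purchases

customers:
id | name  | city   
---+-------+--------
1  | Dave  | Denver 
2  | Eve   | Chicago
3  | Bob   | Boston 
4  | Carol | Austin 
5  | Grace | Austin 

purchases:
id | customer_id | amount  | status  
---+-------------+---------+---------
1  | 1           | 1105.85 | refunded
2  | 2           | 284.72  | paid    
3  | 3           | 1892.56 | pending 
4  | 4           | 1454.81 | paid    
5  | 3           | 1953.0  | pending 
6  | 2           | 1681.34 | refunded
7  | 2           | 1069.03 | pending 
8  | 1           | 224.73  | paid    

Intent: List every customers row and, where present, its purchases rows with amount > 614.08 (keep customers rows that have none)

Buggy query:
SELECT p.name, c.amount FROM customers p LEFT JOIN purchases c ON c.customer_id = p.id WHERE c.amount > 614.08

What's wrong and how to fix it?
Bug: Filtering c.amount in WHERE discards the NULL rows produced by LEFT JOIN, turning it into an inner join

Fix: Move the right-table condition into the ON clause so unmatched parents are kept

Corrected query:
SELECT p.name, c.amount FROM customers p LEFT JOIN purchases c ON c.customer_id = p.id AND c.amount > 614.08

Result:
name  | amount 
------+--------
Dave  | 1105.85
Eve   | 1069.03
Eve   | 1681.34
Bob   | 1892.56
Bob   | 1953   
Carol | 1454.81
Grace | NULL   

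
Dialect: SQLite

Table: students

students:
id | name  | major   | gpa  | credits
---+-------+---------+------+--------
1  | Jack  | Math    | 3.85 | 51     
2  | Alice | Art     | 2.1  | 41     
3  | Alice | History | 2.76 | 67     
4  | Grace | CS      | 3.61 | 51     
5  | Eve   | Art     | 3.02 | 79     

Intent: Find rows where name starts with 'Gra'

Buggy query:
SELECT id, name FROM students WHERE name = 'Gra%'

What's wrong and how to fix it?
Bug: Wildcards only work with LIKE; '=' treats '%' as a literal character

Fix: Replace '=' with LIKE so 'Gra%' is treated as a pattern

Corrected query:
SELECT id, name FROM students WHERE name LIKE 'Gra%'

Result:
id | name 
---+------
4  | Grace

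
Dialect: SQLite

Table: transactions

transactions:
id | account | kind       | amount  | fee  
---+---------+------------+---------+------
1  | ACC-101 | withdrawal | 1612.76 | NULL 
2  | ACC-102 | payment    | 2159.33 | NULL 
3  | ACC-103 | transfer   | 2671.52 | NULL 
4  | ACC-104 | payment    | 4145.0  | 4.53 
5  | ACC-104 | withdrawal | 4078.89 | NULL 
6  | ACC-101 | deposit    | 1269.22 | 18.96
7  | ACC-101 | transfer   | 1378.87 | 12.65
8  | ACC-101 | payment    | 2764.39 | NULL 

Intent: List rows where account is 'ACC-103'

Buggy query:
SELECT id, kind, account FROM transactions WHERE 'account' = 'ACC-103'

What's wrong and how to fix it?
Bug: 'account' in single quotes is a string literal, not the column; the comparison is literal-vs-literal and never true

Fix: Remove the quotes around the column name (or use double quotes for an identifier)

Corrected query:
SELECT id, kind, account FROM transactions WHERE account = 'ACC-103'

Result:
id | kind     | account
---+----------+--------
3  | transfer | ACC-103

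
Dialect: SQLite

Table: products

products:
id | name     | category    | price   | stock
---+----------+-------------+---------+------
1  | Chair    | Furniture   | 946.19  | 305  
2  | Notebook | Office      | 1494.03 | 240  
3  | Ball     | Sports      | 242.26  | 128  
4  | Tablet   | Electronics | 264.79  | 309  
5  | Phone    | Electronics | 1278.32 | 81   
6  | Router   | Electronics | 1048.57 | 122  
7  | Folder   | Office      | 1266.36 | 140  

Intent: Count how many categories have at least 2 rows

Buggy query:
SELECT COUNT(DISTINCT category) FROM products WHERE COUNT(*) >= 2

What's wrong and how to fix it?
Bug: WHERE filters individual rows, not groups, so a group-level COUNT is invalid there

Fix: Group first with HAVING COUNT(*) >= 2, then COUNT the resulting groups

Corrected query:
SELECT COUNT(*) FROM (SELECT category FROM products GROUP BY category HAVING COUNT(*) >= 2)

Result:
COUNT(*)
--------
2       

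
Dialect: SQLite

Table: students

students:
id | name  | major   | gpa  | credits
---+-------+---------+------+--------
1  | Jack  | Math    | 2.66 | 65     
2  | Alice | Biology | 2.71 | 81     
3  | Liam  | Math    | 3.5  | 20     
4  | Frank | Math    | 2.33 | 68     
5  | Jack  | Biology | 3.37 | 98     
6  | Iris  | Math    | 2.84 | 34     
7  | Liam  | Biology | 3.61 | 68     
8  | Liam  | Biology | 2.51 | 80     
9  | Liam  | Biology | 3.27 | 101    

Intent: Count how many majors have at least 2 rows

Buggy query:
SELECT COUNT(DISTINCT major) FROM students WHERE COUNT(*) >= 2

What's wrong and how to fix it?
Bug: COUNT(*) cannot appear in WHERE; the per-group count doesn't exist yet

Fix: Use a subquery that GROUPs and filters with HAVING, then count its rows

Corrected query:
SELECT COUNT(*) FROM (SELECT major FROM students GROUP BY major HAVING COUNT(*) >= 2)

Result:
COUNT(*)
--------
2       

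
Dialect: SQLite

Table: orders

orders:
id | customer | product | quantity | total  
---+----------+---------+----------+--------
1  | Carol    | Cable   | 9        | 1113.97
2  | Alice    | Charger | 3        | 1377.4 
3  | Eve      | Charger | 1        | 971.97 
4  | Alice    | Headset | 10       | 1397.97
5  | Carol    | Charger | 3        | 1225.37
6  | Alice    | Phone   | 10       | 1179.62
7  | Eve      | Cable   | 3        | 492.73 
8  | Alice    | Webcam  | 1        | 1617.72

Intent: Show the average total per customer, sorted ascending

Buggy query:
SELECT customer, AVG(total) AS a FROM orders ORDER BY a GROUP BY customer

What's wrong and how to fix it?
Bug: GROUP BY must precede ORDER BY

Fix: Reorder: SELECT … FROM … GROUP BY … ORDER BY …

Corrected query:
SELECT customer, AVG(total) AS a FROM orders GROUP BY customer ORDER BY a

Result:
customer | a        
---------+----------
Eve      | 732.35   
Carol    | 1169.67  
Alice    | 1393.1775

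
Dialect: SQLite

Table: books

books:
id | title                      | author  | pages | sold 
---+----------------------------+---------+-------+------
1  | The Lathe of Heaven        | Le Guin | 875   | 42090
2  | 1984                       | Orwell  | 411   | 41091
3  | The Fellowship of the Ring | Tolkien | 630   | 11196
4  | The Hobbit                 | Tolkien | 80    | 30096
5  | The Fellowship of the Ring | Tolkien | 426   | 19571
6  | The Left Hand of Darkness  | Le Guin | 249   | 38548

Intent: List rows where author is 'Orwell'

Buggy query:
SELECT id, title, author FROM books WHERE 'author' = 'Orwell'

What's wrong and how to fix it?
Bug: Single quotes denote string literals in SQL; the column name is being compared as a constant string

Fix: Reference the column as author without single quotes

Corrected query:
SELECT id, title, author FROM books WHERE author = 'Orwell'

Result:
id | title | author
---+-------+-------
2  | 1984  | Orwell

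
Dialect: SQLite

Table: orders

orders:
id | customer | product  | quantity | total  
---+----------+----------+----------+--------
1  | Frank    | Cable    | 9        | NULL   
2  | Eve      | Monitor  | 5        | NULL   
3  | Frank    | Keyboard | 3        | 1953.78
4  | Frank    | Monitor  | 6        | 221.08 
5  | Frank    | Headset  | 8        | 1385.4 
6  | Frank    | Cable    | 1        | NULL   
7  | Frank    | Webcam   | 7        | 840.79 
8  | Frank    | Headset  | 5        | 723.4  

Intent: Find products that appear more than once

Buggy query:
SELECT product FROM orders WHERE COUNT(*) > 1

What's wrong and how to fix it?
Bug: COUNT(*) is an aggregate and cannot be used in WHERE

Fix: Group first, then use HAVING for the count condition

Corrected query:
SELECT product FROM orders GROUP BY product HAVING COUNT(*) > 1

Result:
product
-------
Cable  
Headset
Monitor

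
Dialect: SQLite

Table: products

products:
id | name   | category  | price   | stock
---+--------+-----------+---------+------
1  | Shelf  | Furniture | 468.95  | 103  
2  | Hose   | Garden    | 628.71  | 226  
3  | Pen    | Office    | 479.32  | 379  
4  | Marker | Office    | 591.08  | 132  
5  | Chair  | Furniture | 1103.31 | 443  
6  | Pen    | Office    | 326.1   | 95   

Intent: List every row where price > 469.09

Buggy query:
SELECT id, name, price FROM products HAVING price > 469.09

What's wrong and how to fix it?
Bug: This is a non-aggregate query (no GROUP BY, no aggregates), so in SQLite the HAVING clause is invalid here; a row-level condition belongs in WHERE

Fix: Use WHERE for row-level filtering

Corrected query:
SELECT id, name, price FROM products WHERE price > 469.09

Result:
id | name   | price  
---+--------+--------
2  | Hose   | 628.71 
3  | Pen    | 479.32 
4  | Marker | 591.08 
5  | Chair  | 1103.31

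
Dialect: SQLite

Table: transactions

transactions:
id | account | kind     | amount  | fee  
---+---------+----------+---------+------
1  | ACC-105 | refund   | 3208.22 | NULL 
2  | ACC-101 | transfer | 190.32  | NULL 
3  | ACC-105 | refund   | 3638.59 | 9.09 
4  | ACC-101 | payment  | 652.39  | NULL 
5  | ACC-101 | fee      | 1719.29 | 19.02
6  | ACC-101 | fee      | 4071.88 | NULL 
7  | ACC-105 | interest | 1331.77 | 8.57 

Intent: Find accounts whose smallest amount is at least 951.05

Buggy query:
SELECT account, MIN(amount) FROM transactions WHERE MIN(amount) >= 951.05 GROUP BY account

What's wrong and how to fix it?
Bug: MIN() in WHERE is a misuse of aggregate

Fix: Use HAVING for the per-group MIN condition

Corrected query:
SELECT account, MIN(amount) FROM transactions GROUP BY account HAVING MIN(amount) >= 951.05

Result:
account | MIN(amount)
--------+------------
ACC-105 | 1331.77    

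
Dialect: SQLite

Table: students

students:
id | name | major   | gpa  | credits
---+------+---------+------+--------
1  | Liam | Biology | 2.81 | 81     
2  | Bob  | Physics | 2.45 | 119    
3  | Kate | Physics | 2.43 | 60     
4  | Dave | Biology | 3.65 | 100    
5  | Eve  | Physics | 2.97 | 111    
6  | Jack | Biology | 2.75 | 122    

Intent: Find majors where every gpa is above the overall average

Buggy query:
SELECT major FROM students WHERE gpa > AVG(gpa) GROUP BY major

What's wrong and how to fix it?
Bug: WHERE evaluates per row before aggregation, so AVG() is unavailable

Fix: Use a subquery for AVG and a HAVING MIN(...) filter so the condition holds for every row in the group

Corrected query:
SELECT major FROM students GROUP BY major HAVING MIN(gpa) > (SELECT AVG(gpa) FROM students)

Result:
(no rows)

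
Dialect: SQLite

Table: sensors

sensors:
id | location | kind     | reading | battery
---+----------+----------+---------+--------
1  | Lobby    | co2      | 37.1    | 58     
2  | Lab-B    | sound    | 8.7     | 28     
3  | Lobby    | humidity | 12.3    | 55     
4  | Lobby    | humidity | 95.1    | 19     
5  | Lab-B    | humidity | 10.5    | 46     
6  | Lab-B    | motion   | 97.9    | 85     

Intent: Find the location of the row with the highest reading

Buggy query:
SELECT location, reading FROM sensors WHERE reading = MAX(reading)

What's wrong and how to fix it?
Bug: MAX(reading) is an aggregate and cannot be used directly in WHERE

Fix: Use a subquery: WHERE reading = (SELECT MAX(reading) FROM sensors)

Corrected query:
SELECT location, reading FROM sensors WHERE reading = (SELECT MAX(reading) FROM sensors)

Result:
location | reading
---------+--------
Lab-B    | 97.9   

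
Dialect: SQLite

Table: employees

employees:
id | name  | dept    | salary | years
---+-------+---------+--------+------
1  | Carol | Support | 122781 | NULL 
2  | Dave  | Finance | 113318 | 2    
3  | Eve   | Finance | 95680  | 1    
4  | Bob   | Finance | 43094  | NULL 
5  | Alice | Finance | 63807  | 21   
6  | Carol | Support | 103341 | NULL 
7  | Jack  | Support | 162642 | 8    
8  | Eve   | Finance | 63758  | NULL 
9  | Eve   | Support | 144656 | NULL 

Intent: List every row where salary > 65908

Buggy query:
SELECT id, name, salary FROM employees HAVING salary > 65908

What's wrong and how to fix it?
Bug: HAVING filters the output of aggregation, but this query has no GROUP BY and no aggregate functions, so SQLite rejects it (HAVING clause on a non-aggregate query); the condition here is per row

Fix: Replace HAVING with WHERE since the condition applies to individual rows

Corrected query:
SELECT id, name, salary FROM employees WHERE salary > 65908

Result:
id | name  | salary
---+-------+-------
1  | Carol | 122781
2  | Dave  | 113318
3  | Eve   | 95680 
6  | Carol | 103341
7  | Jack  | 162642
9  | Eve   | 144656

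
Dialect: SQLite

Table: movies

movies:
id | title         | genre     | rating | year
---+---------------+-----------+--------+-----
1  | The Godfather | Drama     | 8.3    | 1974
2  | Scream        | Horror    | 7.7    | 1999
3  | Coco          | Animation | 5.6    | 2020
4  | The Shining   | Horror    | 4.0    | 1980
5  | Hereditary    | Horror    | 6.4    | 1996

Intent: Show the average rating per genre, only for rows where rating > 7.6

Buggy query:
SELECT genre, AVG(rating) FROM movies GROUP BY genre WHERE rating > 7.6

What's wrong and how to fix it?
Bug: WHERE cannot follow GROUP BY

Fix: Place WHERE between FROM and GROUP BY

Corrected query:
SELECT genre, AVG(rating) FROM movies WHERE rating > 7.6 GROUP BY genre

Result:
genre  | AVG(rating)
-------+------------
Drama  | 8.3        
Horror | 7.7        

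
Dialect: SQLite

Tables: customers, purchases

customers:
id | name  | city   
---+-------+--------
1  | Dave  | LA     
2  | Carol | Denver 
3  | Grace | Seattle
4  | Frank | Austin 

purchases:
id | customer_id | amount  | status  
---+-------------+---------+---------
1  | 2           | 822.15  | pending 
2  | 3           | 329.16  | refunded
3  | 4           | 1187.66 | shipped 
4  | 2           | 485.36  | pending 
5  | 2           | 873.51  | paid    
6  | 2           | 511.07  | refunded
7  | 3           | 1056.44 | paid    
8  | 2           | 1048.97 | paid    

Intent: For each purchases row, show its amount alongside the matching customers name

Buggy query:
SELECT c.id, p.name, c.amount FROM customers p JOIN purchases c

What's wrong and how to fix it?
Bug: Missing join condition: each purchases row is matched to all customers rows instead of just its own

Fix: Specify the join condition linking the foreign key to the parent id

Corrected query:
SELECT c.id, p.name, c.amount FROM customers p JOIN purchases c ON c.customer_id = p.id

Result:
id | name  | amount 
---+-------+--------
1  | Carol | 822.15 
2  | Grace | 329.16 
3  | Frank | 1187.66
4  | Carol | 485.36 
5  | Carol | 873.51 
6  | Carol | 511.07 
7  | Grace | 1056.44
8  | Carol | 1048.97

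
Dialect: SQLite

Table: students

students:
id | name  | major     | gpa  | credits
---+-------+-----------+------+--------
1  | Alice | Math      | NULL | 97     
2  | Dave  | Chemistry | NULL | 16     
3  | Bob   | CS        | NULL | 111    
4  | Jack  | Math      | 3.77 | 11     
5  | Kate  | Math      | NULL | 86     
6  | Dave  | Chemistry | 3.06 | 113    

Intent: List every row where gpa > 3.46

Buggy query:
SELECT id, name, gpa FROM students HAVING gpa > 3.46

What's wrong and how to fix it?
Bug: This is a non-aggregate query (no GROUP BY, no aggregates), so in SQLite the HAVING clause is invalid here; a row-level condition belongs in WHERE

Fix: Use WHERE for row-level filtering

Corrected query:
SELECT id, name, gpa FROM students WHERE gpa > 3.46

Result:
id | name | gpa 
---+------+-----
4  | Jack | 3.77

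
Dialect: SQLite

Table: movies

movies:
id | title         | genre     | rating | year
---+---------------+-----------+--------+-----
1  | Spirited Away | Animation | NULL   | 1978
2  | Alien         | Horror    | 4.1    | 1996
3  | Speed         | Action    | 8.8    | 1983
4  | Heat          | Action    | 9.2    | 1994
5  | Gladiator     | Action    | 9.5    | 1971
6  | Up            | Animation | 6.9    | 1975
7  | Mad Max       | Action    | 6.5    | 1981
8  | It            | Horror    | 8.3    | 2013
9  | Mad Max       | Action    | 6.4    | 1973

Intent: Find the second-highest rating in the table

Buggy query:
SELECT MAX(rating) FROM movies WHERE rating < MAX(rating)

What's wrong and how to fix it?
Bug: MAX(rating) on the right of the comparison is an aggregate-in-WHERE error

Fix: Compute the overall MAX in a subquery, then take MAX of rows below it

Corrected query:
SELECT MAX(rating) FROM movies WHERE rating < (SELECT MAX(rating) FROM movies)

Result:
MAX(rating)
-----------
9.2        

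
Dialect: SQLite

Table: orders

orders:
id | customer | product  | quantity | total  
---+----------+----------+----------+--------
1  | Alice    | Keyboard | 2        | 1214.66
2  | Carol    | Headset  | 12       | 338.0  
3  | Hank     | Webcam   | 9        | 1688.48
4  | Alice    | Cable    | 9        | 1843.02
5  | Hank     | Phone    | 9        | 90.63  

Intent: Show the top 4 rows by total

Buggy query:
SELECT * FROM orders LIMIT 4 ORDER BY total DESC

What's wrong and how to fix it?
Bug: ORDER BY cannot follow LIMIT; LIMIT is the final clause

Fix: Swap the clauses: ORDER BY first, then LIMIT

Corrected query:
SELECT * FROM orders ORDER BY total DESC LIMIT 4

Result:
id | customer | product  | quantity | total  
---+----------+----------+----------+--------
4  | Alice    | Cable    | 9        | 1843.02
3  | Hank     | Webcam   | 9        | 1688.48
1  | Alice    | Keyboard | 2        | 1214.66
2  | Carol    | Headset  | 12       | 338    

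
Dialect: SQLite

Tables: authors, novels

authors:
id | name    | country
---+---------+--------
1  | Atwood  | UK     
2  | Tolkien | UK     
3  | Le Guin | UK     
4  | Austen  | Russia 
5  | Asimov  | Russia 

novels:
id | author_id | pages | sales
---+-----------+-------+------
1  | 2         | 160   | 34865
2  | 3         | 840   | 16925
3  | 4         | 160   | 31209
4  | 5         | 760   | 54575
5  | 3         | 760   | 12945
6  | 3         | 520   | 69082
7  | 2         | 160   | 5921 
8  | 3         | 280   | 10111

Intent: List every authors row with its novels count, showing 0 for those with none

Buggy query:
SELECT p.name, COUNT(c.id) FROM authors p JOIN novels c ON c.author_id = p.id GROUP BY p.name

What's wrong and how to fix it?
Bug: An inner join excludes parents with zero children

Fix: Switch to LEFT JOIN to retain unmatched parent rows

Corrected query:
SELECT p.name, COUNT(c.id) FROM authors p LEFT JOIN novels c ON c.author_id = p.id GROUP BY p.name

Result:
name    | COUNT(c.id)
--------+------------
Asimov  | 1          
Atwood  | 0          
Austen  | 1          
Le Guin | 4          
Tolkien | 2          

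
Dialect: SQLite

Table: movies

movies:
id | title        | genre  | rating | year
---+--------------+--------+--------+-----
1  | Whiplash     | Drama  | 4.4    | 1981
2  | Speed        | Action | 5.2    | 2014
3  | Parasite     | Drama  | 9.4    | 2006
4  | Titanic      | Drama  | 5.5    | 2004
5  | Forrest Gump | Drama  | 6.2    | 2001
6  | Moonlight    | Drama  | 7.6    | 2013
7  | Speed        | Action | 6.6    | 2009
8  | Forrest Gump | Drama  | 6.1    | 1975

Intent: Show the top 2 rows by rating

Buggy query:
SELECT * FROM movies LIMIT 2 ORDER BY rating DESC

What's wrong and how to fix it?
Bug: LIMIT must come after ORDER BY

Fix: Sort with ORDER BY, then apply LIMIT

Corrected query:
SELECT * FROM movies ORDER BY rating DESC LIMIT 2

Result:
id | title     | genre | rating | year
---+-----------+-------+--------+-----
3  | Parasite  | Drama | 9.4    | 2006
6  | Moonlight | Drama | 7.6    | 2013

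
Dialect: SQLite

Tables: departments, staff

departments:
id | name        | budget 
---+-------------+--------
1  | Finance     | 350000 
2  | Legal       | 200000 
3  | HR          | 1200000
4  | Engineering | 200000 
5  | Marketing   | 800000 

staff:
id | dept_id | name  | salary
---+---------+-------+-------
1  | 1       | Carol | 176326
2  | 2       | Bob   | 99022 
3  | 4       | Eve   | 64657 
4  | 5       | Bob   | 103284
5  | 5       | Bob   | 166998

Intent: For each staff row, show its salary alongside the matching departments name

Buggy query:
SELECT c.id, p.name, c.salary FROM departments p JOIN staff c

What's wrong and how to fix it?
Bug: JOIN with no ON clause produces a cartesian product; every staff row pairs with every departments row

Fix: Add ON c.dept_id = p.id to the JOIN

Corrected query:
SELECT c.id, p.name, c.salary FROM departments p JOIN staff c ON c.dept_id = p.id

Result:
id | name        | salary
---+-------------+-------
1  | Finance     | 176326
2  | Legal       | 99022 
3  | Engineering | 64657 
4  | Marketing   | 103284
5  | Marketing   | 166998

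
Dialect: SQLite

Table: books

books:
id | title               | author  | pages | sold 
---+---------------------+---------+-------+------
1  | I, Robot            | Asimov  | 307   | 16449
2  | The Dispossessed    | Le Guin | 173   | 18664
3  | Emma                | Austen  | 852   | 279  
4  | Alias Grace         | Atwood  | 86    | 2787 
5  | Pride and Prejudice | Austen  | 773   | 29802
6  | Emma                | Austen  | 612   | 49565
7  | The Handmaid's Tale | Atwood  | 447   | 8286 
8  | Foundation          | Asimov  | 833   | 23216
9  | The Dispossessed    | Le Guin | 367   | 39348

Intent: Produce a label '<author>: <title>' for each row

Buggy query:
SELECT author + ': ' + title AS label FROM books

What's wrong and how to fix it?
Bug: SQLite uses || for string concatenation; + coerces text to numbers (yielding 0)

Fix: Use the || operator for string concatenation

Corrected query:
SELECT author || ': ' || title AS label FROM books

Result:
label                      
---------------------------
Asimov: I, Robot           
Le Guin: The Dispossessed  
Austen: Emma               
Atwood: Alias Grace        
Austen: Pride and Prejudice
Austen: Emma               
Atwood: The Handmaid's Tale
Asimov: Foundation         
Le Guin: The Dispossessed  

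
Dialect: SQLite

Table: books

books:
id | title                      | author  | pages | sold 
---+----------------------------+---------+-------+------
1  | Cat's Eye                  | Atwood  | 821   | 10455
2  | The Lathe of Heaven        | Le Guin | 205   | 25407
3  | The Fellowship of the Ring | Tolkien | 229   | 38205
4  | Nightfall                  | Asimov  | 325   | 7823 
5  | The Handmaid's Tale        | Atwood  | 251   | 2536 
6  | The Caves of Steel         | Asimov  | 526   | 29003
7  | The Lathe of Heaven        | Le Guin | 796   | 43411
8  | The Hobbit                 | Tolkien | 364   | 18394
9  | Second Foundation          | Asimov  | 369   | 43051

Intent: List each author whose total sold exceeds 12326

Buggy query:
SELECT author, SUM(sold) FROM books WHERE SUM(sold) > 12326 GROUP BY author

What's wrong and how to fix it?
Bug: WHERE runs before GROUP BY, so aggregates aren't available there

Fix: Use HAVING (which filters groups after aggregation) instead of WHERE

Corrected query:
SELECT author, SUM(sold) FROM books GROUP BY author HAVING SUM(sold) > 12326

Result:
author  | SUM(sold)
--------+----------
Asimov  | 79877    
Atwood  | 12991    
Le Guin | 68818    
Tolkien | 56599    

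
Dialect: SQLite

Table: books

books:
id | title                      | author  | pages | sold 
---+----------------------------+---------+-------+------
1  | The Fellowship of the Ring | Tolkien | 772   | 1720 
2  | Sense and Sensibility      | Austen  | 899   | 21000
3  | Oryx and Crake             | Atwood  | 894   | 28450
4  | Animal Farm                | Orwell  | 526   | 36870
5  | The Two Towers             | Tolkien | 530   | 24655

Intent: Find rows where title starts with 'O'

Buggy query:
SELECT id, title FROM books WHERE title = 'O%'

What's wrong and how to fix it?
Bug: '=' compares the literal string including the % character; pattern matching needs LIKE

Fix: Use LIKE for wildcard pattern matching

Corrected query:
SELECT id, title FROM books WHERE title LIKE 'O%'

Result:
id | title         
---+---------------
3  | Oryx and Crake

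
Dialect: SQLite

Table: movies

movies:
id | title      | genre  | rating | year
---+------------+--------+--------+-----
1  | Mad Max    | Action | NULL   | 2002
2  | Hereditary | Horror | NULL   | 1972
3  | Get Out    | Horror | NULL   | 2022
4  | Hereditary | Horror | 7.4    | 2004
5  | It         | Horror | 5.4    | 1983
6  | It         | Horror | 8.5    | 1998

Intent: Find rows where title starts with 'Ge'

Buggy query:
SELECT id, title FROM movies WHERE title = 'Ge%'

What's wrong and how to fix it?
Bug: Wildcards only work with LIKE; '=' treats '%' as a literal character

Fix: Use LIKE for wildcard pattern matching

Corrected query:
SELECT id, title FROM movies WHERE title LIKE 'Ge%'

Result:
id | title  
---+--------
3  | Get Out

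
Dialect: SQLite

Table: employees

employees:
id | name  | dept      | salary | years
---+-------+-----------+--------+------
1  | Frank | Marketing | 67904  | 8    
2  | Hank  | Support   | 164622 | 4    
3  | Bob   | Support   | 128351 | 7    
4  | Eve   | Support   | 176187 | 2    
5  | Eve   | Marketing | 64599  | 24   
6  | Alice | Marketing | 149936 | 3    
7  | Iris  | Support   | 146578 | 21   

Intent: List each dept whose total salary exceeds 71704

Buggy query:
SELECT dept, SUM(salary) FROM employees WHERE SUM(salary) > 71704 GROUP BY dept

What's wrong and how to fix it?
Bug: WHERE runs before GROUP BY, so aggregates aren't available there

Fix: Use HAVING (which filters groups after aggregation) instead of WHERE

Corrected query:
SELECT dept, SUM(salary) FROM employees GROUP BY dept HAVING SUM(salary) > 71704

Result:
dept      | SUM(salary)
----------+------------
Marketing | 282439     
Support   | 615738     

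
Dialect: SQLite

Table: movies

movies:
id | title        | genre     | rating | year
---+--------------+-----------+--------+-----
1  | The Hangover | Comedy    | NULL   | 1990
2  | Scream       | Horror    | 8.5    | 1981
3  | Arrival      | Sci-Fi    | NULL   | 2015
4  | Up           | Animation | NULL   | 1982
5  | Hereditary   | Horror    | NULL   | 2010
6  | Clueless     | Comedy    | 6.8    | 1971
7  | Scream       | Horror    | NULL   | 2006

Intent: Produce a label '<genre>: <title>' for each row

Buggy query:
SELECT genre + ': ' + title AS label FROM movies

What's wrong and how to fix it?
Bug: '+' is numeric addition; on text columns SQLite converts them to 0 instead of concatenating

Fix: Replace + with || to concatenate text

Corrected query:
SELECT genre || ': ' || title AS label FROM movies

Result:
label               
--------------------
Comedy: The Hangover
Horror: Scream      
Sci-Fi: Arrival     
Animation: Up       
Horror: Hereditary  
Comedy: Clueless    
Horror: Scream      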